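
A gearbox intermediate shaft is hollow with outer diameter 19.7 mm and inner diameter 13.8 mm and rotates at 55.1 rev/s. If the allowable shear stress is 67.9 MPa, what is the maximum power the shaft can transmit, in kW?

J = π(d_o⁴ − d_i⁴)/32 = π(0.0197⁴ − 0.0138⁴)/32 = 1.123×10^-8 m⁴.
T_max = τ_allow·J/r = 6.79×10^7 × 1.123×10^-8 / 0.00985 = 77.38 N·m.
ω = 2π·55.1 = 346.2 rad/s, so P_max = T_max·ω = 2.679×10^4 W.

26.8 kW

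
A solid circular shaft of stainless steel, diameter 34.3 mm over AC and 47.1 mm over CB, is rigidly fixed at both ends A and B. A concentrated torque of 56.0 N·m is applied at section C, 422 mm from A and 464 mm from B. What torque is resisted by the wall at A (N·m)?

13.2 N·m

Compatibility: T_A·a/J_AC = T_B·b/J_CB with T_A + T_B = T₀.
J_AC = 1.36×10^-7 m⁴, J_CB = 4.83×10^-7 m⁴, so T_A = T₀·(J_AC/a)/((J_AC/a)+(J_CB/b)) = 13.23 N·m, T_B = 42.77 N·m.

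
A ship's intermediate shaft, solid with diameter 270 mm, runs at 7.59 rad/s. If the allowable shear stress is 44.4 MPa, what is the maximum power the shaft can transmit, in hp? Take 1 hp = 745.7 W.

J = πd⁴/32 = π(0.270)⁴/32 = 5.217×10^-4 m⁴.
T_max = τ_allow·J/r = 4.44×10^7 × 5.217×10^-4 / 0.135 = 171600 N·m.
ω = 7.59 rad/s, so P_max = T_max·ω = 1.302×10^6 W.

1750 hp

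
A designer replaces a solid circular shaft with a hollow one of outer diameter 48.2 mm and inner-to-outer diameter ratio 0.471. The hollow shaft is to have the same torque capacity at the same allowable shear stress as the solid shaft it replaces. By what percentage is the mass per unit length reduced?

Equal τ_max and T ⇒ the solid shaft needs d_s³ = d_o³(1−k⁴), so d_s = 48.2·(1−0.471⁴)^(1/3) = 47.40 mm.
Area ratio A_h/A_s = d_o²(1−k²)/d_s² = (1−k²)/(1−k⁴)^(2/3) = 0.8048.
Mass saving = 1 − 0.8048 = 19.5 %.

19.5 %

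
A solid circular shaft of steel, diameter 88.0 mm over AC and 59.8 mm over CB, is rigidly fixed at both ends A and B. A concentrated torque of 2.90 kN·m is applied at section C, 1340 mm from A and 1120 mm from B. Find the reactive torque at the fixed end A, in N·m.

2310 N·m

Compatibility: T_A·a/J_AC = T_B·b/J_CB with T_A + T_B = T₀.
J_AC = 5.89×10^-6 m⁴, J_CB = 1.26×10^-6 m⁴, so T_A = T₀·(J_AC/a)/((J_AC/a)+(J_CB/b)) = 2311 N·m, T_B = 589.5 N·m.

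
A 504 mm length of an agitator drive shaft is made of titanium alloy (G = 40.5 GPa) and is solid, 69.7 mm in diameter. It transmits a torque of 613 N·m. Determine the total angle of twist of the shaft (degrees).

0.189°

J = πd⁴/32 = π(0.0697)⁴/32 = 2.317×10^-6 m⁴.
θ = T·L/(G·J) = 613.0 × 0.504 / (40.5×10⁹ × 2.317×10^-6) = 3.292×10^-3 rad.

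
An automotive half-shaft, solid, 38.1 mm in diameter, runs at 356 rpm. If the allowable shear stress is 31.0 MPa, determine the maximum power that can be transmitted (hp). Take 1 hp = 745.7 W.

J = πd⁴/32 = π(0.0381)⁴/32 = 2.069×10^-7 m⁴.
T_max = τ_allow·J/r = 3.10×10^7 × 2.069×10^-7 / 0.0191 = 336.6 N·m.
ω = 2π·356/60 = 37.28 rad/s, so P_max = T_max·ω = 1.255×10^4 W.

16.8 hp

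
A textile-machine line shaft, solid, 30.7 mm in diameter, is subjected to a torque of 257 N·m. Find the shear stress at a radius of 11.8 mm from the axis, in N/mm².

J = πd⁴/32 = π(0.0307)⁴/32 = 8.721×10^-8 m⁴.
Shear stress varies linearly with radius: τ = T·r/J = 257.0 × 0.0118 / 8.721×10^-8 = 3.477×10^7 Pa.

34.8 N/mm²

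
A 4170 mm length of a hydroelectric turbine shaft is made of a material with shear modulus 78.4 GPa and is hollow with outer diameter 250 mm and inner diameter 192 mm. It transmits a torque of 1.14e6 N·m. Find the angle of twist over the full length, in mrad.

242 mrad

J = π(d_o⁴ − d_i⁴)/32 = π(0.250⁴ − 0.192⁴)/32 = 2.501×10^-4 m⁴.
θ = T·L/(G·J) = 1.140e6 × 4.17 / (78.4×10⁹ × 2.501×10^-4) = 0.2425 rad.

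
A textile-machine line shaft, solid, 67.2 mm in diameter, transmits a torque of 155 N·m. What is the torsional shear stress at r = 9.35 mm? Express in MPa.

0.724 MPa

J = πd⁴/32 = π(0.0672)⁴/32 = 2.002×10^-6 m⁴.
Shear stress varies linearly with radius: τ = T·r/J = 155.0 × 0.00935 / 2.002×10^-6 = 7.239×10^5 Pa.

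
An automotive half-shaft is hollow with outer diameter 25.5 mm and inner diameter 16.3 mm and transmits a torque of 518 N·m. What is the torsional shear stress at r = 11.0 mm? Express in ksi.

23.9 ksi

J = π(d_o⁴ − d_i⁴)/32 = π(0.0255⁴ − 0.0163⁴)/32 = 3.458×10^-8 m⁴.
Shear stress varies linearly with radius: τ = T·r/J = 518.0 × 0.0110 / 3.458×10^-8 = 1.648×10^8 Pa.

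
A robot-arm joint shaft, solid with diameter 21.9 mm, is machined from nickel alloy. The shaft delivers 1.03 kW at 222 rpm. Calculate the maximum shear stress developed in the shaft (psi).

3120 psi

ω = 2π·222/60 = 23.25 rad/s, so T = P/ω = 1.03×10³ / 23.25 = 44.31 N·m.
J = πd⁴/32 = π(0.0219)⁴/32 = 2.258×10^-8 m⁴.
τ_max = T·r/J = 44.31 × 0.0109 / 2.258×10^-8 = 2.148×10^7 Pa.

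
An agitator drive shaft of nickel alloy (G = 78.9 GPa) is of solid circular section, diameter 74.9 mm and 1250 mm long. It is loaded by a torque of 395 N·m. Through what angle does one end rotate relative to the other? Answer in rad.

0.00203 rad

J = πd⁴/32 = π(0.0749)⁴/32 = 3.090×10^-6 m⁴.
θ = T·L/(G·J) = 395.0 × 1.25 / (78.9×10⁹ × 3.090×10^-6) = 2.025×10^-3 rad.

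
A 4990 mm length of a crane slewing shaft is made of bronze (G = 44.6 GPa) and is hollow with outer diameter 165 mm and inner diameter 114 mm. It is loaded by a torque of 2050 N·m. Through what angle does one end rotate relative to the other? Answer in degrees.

0.234°

J = π(d_o⁴ − d_i⁴)/32 = π(0.165⁴ − 0.114⁴)/32 = 5.619×10^-5 m⁴.
θ = T·L/(G·J) = 2050 × 4.99 / (44.6×10⁹ × 5.619×10^-5) = 4.082×10^-3 rad.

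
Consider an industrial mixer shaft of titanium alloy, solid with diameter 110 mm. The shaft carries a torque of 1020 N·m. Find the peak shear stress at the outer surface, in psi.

J = πd⁴/32 = π(0.110)⁴/32 = 1.437×10^-5 m⁴.
τ_max = T·r/J = 1020 × 0.0550 / 1.437×10^-5 = 3.903×10^6 Pa.

566 psi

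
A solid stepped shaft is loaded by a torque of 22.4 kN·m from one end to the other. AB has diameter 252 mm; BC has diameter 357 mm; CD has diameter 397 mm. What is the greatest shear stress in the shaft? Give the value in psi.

Under the same torque, τ_max = 16T/(πd³) is largest where d is smallest — segment AB (d = 252 mm).
τ_max = 16·22400/(π·(0.252)³) = 7.129×10^6 Pa.

1030 psi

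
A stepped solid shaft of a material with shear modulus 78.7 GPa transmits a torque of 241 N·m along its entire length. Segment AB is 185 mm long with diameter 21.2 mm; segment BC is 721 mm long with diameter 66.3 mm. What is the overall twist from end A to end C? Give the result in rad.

J_AB = π(0.0212)⁴/32 = 1.98×10^-8 m⁴; J_BC = π(0.0663)⁴/32 = 1.90×10^-6 m⁴.
θ = (T/G)·Σ L_i/J_i = (241.0/78.7×10⁹)·(0.185/1.98×10^-8 + 0.721/1.90×10^-6) = 0.02973 rad.

0.0297 rad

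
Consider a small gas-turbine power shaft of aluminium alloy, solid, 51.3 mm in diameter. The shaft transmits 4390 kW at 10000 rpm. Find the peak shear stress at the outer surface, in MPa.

158 MPa

ω = 2π·10000/60 = 1047 rad/s, so T = P/ω = 4390×10³ / 1047 = 4192 N·m.
J = πd⁴/32 = π(0.0513)⁴/32 = 6.799×10^-7 m⁴.
τ_max = T·r/J = 4192 × 0.0256 / 6.799×10^-7 = 1.581×10^8 Pa.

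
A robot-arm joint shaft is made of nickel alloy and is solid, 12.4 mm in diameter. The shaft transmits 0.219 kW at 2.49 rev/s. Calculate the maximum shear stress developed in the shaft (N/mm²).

37.4 N/mm²

ω = 2π·2.49 = 15.65 rad/s, so T = P/ω = 0.219×10³ / 15.65 = 14.00 N·m.
J = πd⁴/32 = π(0.0124)⁴/32 = 2.321×10^-9 m⁴.
τ_max = T·r/J = 14.00 × 0.00620 / 2.321×10^-9 = 3.739×10^7 Pa.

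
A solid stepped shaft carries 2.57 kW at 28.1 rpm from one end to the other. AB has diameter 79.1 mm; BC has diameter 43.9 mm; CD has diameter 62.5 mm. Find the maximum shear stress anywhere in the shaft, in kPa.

52600 kPa

ω = 2π·28.1/60 = 2.943 rad/s, so T = P/ω = 2.57×10³ / 2.943 = 873.4 N·m.
Under the same torque, τ_max = 16T/(πd³) is largest where d is smallest — segment BC (d = 43.9 mm).
τ_max = 16·873.4/(π·(0.0439)³) = 5.257×10^7 Pa.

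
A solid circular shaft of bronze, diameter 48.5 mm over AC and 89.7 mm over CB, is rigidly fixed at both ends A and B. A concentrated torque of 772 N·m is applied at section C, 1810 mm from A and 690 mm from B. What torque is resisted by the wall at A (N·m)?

Compatibility: T_A·a/J_AC = T_B·b/J_CB with T_A + T_B = T₀.
J_AC = 5.43×10^-7 m⁴, J_CB = 6.36×10^-6 m⁴, so T_A = T₀·(J_AC/a)/((J_AC/a)+(J_CB/b)) = 24.36 N·m, T_B = 747.6 N·m.

24.4 N·m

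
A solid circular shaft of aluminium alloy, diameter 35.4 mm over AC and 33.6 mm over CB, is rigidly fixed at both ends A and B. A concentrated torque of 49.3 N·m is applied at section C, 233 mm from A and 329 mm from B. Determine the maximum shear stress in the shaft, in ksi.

Compatibility: T_A·a/J_AC = T_B·b/J_CB with T_A + T_B = T₀.
J_AC = 1.54×10^-7 m⁴, J_CB = 1.25×10^-7 m⁴, so T_A = T₀·(J_AC/a)/((J_AC/a)+(J_CB/b)) = 31.31 N·m, T_B = 17.99 N·m.
τ in each portion: τ_AC = 3.59×10^6 Pa, τ_CB = 2.42×10^6 Pa; maximum is in AC.
τ_max = T_AC·r/J = 31.31·0.0177/1.54×10^-7 = 3.594×10^6 Pa.

0.521 ksi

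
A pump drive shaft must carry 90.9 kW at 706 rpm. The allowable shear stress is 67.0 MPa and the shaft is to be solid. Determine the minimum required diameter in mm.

ω = 2π·706/60 = 73.93 rad/s, so T = P/ω = 90.9×10³ / 73.93 = 1230 N·m.
For a solid shaft τ_max = 16T/(πd³), so d = (16T/(π τ_allow))^(1/3) = (16·1230/(π·6.70×10^7))^(1/3) = 0.04538 m.

45.4 mm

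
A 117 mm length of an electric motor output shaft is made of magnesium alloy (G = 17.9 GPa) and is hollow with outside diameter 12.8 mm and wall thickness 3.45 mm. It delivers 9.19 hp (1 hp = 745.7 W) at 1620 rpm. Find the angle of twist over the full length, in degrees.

ω = 2π·1620/60 = 169.6 rad/s, so T = P/ω = 9.19×745.7 / 169.6 = 40.40 N·m.
J = π(d_o⁴ − d_i⁴)/32 = π(0.0128⁴ − 0.00590⁴)/32 = 2.516×10^-9 m⁴.
θ = T·L/(G·J) = 40.40 × 0.117 / (17.9×10⁹ × 2.516×10^-9) = 0.1049 rad.

6.01°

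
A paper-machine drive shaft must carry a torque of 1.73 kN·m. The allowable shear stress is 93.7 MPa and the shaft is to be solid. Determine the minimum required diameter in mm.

For a solid shaft τ_max = 16T/(πd³), so d = (16T/(π τ_allow))^(1/3) = (16·1730/(π·9.37×10^7))^(1/3) = 0.04547 m.

45.5 mm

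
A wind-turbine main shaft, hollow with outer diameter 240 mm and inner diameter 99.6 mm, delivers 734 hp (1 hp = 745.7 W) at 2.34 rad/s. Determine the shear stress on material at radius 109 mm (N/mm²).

ω = 2.34 rad/s, so T = P/ω = 734×745.7 / 2.340 = 233900 N·m.
J = π(d_o⁴ − d_i⁴)/32 = π(0.240⁴ − 0.0996⁴)/32 = 3.161×10^-4 m⁴.
Shear stress varies linearly with radius: τ = T·r/J = 233900 × 0.109 / 3.161×10^-4 = 8.067×10^7 Pa.

80.7 N/mm²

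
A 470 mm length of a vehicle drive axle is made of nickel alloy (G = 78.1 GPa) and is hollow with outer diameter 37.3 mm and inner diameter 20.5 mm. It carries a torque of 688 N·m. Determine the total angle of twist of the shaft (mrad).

24.0 mrad

J = π(d_o⁴ − d_i⁴)/32 = π(0.0373⁴ − 0.0205⁴)/32 = 1.727×10^-7 m⁴.
θ = T·L/(G·J) = 688.0 × 0.470 / (78.1×10⁹ × 1.727×10^-7) = 0.02397 rad.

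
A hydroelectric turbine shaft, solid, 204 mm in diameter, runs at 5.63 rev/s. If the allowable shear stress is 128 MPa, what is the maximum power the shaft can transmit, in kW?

7550 kW

J = πd⁴/32 = π(0.204)⁴/32 = 1.700×10^-4 m⁴.
T_max = τ_allow·J/r = 1.28×10^8 × 1.700×10^-4 / 0.102 = 213400 N·m.
ω = 2π·5.63 = 35.37 rad/s, so P_max = T_max·ω = 7.548×10^6 W.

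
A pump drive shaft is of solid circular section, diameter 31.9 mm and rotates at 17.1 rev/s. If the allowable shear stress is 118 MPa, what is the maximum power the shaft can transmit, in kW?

J = πd⁴/32 = π(0.0319)⁴/32 = 1.017×10^-7 m⁴.
T_max = τ_allow·J/r = 1.18×10^8 × 1.017×10^-7 / 0.0159 = 752.1 N·m.
ω = 2π·17.1 = 107.4 rad/s, so P_max = T_max·ω = 8.081×10^4 W.

80.8 kW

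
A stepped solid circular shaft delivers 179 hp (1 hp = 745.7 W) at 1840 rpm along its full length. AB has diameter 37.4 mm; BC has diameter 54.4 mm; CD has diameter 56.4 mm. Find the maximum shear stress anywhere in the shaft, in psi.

9780 psi

ω = 2π·1840/60 = 192.7 rad/s, so T = P/ω = 179×745.7 / 192.7 = 692.7 N·m.
Under the same torque, τ_max = 16T/(πd³) is largest where d is smallest — segment AB (d = 37.4 mm).
τ_max = 16·692.7/(π·(0.0374)³) = 6.744×10^7 Pa.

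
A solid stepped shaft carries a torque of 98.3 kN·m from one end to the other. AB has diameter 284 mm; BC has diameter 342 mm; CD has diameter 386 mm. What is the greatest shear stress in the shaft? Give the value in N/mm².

21.9 N/mm²

Under the same torque, τ_max = 16T/(πd³) is largest where d is smallest — segment AB (d = 284 mm).
τ_max = 16·98300/(π·(0.284)³) = 2.186×10^7 Pa.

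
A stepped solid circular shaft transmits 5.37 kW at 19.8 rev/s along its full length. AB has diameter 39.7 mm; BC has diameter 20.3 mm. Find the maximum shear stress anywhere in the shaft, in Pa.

2.63e7 Pa

ω = 2π·19.8 = 124.4 rad/s, so T = P/ω = 5.37×10³ / 124.4 = 43.16 N·m.
Under the same torque, τ_max = 16T/(πd³) is largest where d is smallest — segment BC (d = 20.3 mm).
τ_max = 16·43.16/(π·(0.0203)³) = 2.628×10^7 Pa.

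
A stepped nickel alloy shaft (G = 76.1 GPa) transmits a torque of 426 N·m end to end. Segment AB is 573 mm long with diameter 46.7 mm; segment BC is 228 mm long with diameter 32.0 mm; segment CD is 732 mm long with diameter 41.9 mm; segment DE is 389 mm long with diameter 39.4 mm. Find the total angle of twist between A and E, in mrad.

J_AB = π(0.0467)⁴/32 = 4.67×10^-7 m⁴; J_BC = π(0.0320)⁴/32 = 1.03×10^-7 m⁴; J_CD = π(0.0419)⁴/32 = 3.03×10^-7 m⁴; J_DE = π(0.0394)⁴/32 = 2.37×10^-7 m⁴.
θ = (T/G)·Σ L_i/J_i = (426.0/76.1×10⁹)·(0.573/4.67×10^-7 + 0.228/1.03×10^-7 + 0.732/3.03×10^-7 + 0.389/2.37×10^-7) = 0.04201 rad.

42.0 mrad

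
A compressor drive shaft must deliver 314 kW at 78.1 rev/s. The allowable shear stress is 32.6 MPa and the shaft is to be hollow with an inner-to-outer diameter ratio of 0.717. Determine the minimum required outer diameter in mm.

ω = 2π·78.1 = 490.7 rad/s, so T = P/ω = 314×10³ / 490.7 = 639.9 N·m.
For a hollow shaft with d_i/d_o = 0.717: τ_max = 16T/(π d_o³ (1−k⁴)), so d_o = [16T/(π τ_allow (1−k⁴))]^(1/3) = [16·639.9/(π·3.26×10^7·0.7357)]^(1/3) = 0.05141 m.

51.4 mm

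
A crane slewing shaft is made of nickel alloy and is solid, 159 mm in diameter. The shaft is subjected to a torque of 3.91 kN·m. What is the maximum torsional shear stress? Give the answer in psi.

719 psi

J = πd⁴/32 = π(0.159)⁴/32 = 6.275×10^-5 m⁴.
τ_max = T·r/J = 3910 × 0.0795 / 6.275×10^-5 = 4.954×10^6 Pa.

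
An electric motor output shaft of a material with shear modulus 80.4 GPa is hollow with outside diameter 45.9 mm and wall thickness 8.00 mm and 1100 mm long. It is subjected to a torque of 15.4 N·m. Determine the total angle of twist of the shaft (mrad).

0.590 mrad

J = π(d_o⁴ − d_i⁴)/32 = π(0.0459⁴ − 0.0299⁴)/32 = 3.573×10^-7 m⁴.
θ = T·L/(G·J) = 15.40 × 1.10 / (80.4×10⁹ × 3.573×10^-7) = 5.897×10^-4 rad.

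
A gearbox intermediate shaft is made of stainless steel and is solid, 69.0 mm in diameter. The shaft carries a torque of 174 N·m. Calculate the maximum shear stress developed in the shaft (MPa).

2.70 MPa

J = πd⁴/32 = π(0.0690)⁴/32 = 2.225×10^-6 m⁴.
τ_max = T·r/J = 174.0 × 0.0345 / 2.225×10^-6 = 2.698×10^6 Pa.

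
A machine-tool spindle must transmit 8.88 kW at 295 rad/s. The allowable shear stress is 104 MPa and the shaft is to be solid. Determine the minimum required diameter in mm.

ω = 295 rad/s, so T = P/ω = 8.88×10³ / 295.0 = 30.10 N·m.
For a solid shaft τ_max = 16T/(πd³), so d = (16T/(π τ_allow))^(1/3) = (16·30.10/(π·1.04×10^8))^(1/3) = 0.01138 m.

11.4 mm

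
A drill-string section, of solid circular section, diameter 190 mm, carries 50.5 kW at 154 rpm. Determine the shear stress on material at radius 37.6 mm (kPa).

ω = 2π·154/60 = 16.13 rad/s, so T = P/ω = 50.5×10³ / 16.13 = 3131 N·m.
J = πd⁴/32 = π(0.190)⁴/32 = 1.279×10^-4 m⁴.
Shear stress varies linearly with radius: τ = T·r/J = 3131 × 0.0376 / 1.279×10^-4 = 9.203×10^5 Pa.

920 kPa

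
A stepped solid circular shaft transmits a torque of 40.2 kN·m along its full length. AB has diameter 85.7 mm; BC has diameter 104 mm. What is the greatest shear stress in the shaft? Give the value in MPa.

325 MPa

Under the same torque, τ_max = 16T/(πd³) is largest where d is smallest — segment AB (d = 85.7 mm).
τ_max = 16·40200/(π·(0.0857)³) = 3.253×10^8 Pa.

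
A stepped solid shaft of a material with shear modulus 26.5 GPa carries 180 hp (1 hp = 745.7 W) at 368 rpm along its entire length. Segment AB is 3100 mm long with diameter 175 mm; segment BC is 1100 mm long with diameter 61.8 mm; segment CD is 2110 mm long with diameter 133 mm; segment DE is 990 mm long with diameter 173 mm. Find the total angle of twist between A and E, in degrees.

6.64°

ω = 2π·368/60 = 38.54 rad/s, so T = P/ω = 180×745.7 / 38.54 = 3483 N·m.
J_AB = π(0.175)⁴/32 = 9.21×10^-5 m⁴; J_BC = π(0.0618)⁴/32 = 1.43×10^-6 m⁴; J_CD = π(0.133)⁴/32 = 3.07×10^-5 m⁴; J_DE = π(0.173)⁴/32 = 8.79×10^-5 m⁴.
θ = (T/G)·Σ L_i/J_i = (3483/26.5×10⁹)·(3.10/9.21×10^-5 + 1.10/1.43×10^-6 + 2.11/3.07×10^-5 + 0.990/8.79×10^-5) = 0.1159 rad.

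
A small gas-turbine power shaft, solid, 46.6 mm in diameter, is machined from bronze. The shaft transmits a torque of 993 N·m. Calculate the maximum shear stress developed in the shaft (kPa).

50000 kPa

J = πd⁴/32 = π(0.0466)⁴/32 = 4.630×10^-7 m⁴.
τ_max = T·r/J = 993.0 × 0.0233 / 4.630×10^-7 = 4.998×10^7 Pa.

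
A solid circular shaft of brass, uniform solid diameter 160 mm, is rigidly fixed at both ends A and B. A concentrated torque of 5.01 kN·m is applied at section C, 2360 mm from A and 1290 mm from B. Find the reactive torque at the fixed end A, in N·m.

With uniform GJ and both ends fixed, compatibility θ_AC = θ_CB gives T_A·a = T_B·b, together with T_A + T_B = T₀.
T_A = T₀·b/(a+b) = 5010·1290/3650 = 1771 N·m; T_B = 3239 N·m.

1770 N·m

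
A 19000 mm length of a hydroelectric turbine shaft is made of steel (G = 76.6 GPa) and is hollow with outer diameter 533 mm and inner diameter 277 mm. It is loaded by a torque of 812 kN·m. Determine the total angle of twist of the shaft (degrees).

1.57°

J = π(d_o⁴ − d_i⁴)/32 = π(0.533⁴ − 0.277⁴)/32 = 7.345×10^-3 m⁴.
θ = T·L/(G·J) = 812000 × 19.0 / (76.6×10⁹ × 7.345×10^-3) = 0.02742 rad.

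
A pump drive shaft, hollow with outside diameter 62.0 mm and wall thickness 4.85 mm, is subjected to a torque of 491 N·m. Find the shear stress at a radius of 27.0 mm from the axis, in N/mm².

18.5 N/mm²

J = π(d_o⁴ − d_i⁴)/32 = π(0.0620⁴ − 0.0523⁴)/32 = 7.161×10^-7 m⁴.
Shear stress varies linearly with radius: τ = T·r/J = 491.0 × 0.0270 / 7.161×10^-7 = 1.851×10^7 Pa.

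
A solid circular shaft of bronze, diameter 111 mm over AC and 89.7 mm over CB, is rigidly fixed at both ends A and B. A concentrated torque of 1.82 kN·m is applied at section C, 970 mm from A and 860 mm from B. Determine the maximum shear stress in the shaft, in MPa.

4.58 MPa

Compatibility: T_A·a/J_AC = T_B·b/J_CB with T_A + T_B = T₀.
J_AC = 1.49×10^-5 m⁴, J_CB = 6.36×10^-6 m⁴, so T_A = T₀·(J_AC/a)/((J_AC/a)+(J_CB/b)) = 1229 N·m, T_B = 591.1 N·m.
τ in each portion: τ_AC = 4.58×10^6 Pa, τ_CB = 4.17×10^6 Pa; maximum is in AC.
τ_max = T_AC·r/J = 1229·0.0555/1.49×10^-5 = 4.576×10^6 Pa.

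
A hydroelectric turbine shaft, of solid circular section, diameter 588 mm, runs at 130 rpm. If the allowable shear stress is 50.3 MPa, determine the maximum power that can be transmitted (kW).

27300 kW

J = πd⁴/32 = π(0.588)⁴/32 = 0.01174 m⁴.
T_max = τ_allow·J/r = 5.03×10^7 × 0.01174 / 0.294 = 2.008e6 N·m.
ω = 2π·130/60 = 13.61 rad/s, so P_max = T_max·ω = 2.733×10^7 W.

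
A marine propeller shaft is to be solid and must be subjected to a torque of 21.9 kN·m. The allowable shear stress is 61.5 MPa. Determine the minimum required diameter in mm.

For a solid shaft τ_max = 16T/(πd³), so d = (16T/(π τ_allow))^(1/3) = (16·21900/(π·6.15×10^7))^(1/3) = 0.1219 m.

122 mm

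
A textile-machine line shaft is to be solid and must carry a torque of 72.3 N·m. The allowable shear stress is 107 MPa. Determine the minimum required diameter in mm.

15.1 mm

For a solid shaft τ_max = 16T/(πd³), so d = (16T/(π τ_allow))^(1/3) = (16·72.30/(π·1.07×10^8))^(1/3) = 0.01510 m.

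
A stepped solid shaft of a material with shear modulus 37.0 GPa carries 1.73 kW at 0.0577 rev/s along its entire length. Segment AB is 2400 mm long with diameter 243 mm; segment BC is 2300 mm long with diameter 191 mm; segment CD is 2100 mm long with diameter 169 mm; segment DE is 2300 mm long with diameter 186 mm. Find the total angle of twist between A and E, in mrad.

ω = 2π·0.0577 = 0.3625 rad/s, so T = P/ω = 1.73×10³ / 0.3625 = 4772 N·m.
J_AB = π(0.243)⁴/32 = 3.42×10^-4 m⁴; J_BC = π(0.191)⁴/32 = 1.31×10^-4 m⁴; J_CD = π(0.169)⁴/32 = 8.01×10^-5 m⁴; J_DE = π(0.186)⁴/32 = 1.18×10^-4 m⁴.
θ = (T/G)·Σ L_i/J_i = (4772/37.0×10⁹)·(2.40/3.42×10^-4 + 2.30/1.31×10^-4 + 2.10/8.01×10^-5 + 2.30/1.18×10^-4) = 9.081×10^-3 rad.

9.08 mrad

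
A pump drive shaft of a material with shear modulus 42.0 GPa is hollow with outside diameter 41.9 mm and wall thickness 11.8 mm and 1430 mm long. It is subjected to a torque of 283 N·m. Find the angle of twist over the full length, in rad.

0.0330 rad

J = π(d_o⁴ − d_i⁴)/32 = π(0.0419⁴ − 0.0183⁴)/32 = 2.916×10^-7 m⁴.
θ = T·L/(G·J) = 283.0 × 1.43 / (42.0×10⁹ × 2.916×10^-7) = 0.03305 rad.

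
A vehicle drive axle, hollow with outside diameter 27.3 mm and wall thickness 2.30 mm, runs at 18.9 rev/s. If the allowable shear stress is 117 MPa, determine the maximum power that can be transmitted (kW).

29.0 kW

J = π(d_o⁴ − d_i⁴)/32 = π(0.0273⁴ − 0.0227⁴)/32 = 2.846×10^-8 m⁴.
T_max = τ_allow·J/r = 1.17×10^8 × 2.846×10^-8 / 0.0137 = 244.0 N·m.
ω = 2π·18.9 = 118.8 rad/s, so P_max = T_max·ω = 2.897×10^4 W.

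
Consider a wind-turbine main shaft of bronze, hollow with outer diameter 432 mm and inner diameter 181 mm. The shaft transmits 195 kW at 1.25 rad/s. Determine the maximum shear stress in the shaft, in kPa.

10200 kPa

ω = 1.25 rad/s, so T = P/ω = 195×10³ / 1.250 = 156000 N·m.
J = π(d_o⁴ − d_i⁴)/32 = π(0.432⁴ − 0.181⁴)/32 = 3.314×10^-3 m⁴.
τ_max = T·r/J = 156000 × 0.216 / 3.314×10^-3 = 1.017×10^7 Pa.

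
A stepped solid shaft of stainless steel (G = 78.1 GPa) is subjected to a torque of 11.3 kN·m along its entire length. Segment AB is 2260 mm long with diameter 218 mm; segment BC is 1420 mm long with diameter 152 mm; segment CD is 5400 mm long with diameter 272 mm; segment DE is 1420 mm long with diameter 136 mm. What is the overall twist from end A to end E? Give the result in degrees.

0.743°

J_AB = π(0.218)⁴/32 = 2.22×10^-4 m⁴; J_BC = π(0.152)⁴/32 = 5.24×10^-5 m⁴; J_CD = π(0.272)⁴/32 = 5.37×10^-4 m⁴; J_DE = π(0.136)⁴/32 = 3.36×10^-5 m⁴.
θ = (T/G)·Σ L_i/J_i = (11300/78.1×10⁹)·(2.26/2.22×10^-4 + 1.42/5.24×10^-5 + 5.40/5.37×10^-4 + 1.42/3.36×10^-5) = 0.01297 rad.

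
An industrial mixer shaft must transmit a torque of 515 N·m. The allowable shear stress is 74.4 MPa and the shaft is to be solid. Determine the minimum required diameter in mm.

32.8 mm

For a solid shaft τ_max = 16T/(πd³), so d = (16T/(π τ_allow))^(1/3) = (16·515.0/(π·7.44×10^7))^(1/3) = 0.03279 m.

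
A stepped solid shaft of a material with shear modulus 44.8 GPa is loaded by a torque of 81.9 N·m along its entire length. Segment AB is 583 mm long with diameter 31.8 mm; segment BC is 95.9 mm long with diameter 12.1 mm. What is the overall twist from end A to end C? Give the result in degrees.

5.38°

J_AB = π(0.0318)⁴/32 = 1.00×10^-7 m⁴; J_BC = π(0.0121)⁴/32 = 2.10×10^-9 m⁴.
θ = (T/G)·Σ L_i/J_i = (81.90/44.8×10⁹)·(0.583/1.00×10^-7 + 0.0959/2.10×10^-9) = 0.09392 rad.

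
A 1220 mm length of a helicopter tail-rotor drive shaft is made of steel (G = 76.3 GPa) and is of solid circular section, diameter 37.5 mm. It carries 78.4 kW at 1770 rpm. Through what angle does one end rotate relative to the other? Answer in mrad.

34.8 mrad

ω = 2π·1770/60 = 185.4 rad/s, so T = P/ω = 78.4×10³ / 185.4 = 423.0 N·m.
J = πd⁴/32 = π(0.0375)⁴/32 = 1.941×10^-7 m⁴.
θ = T·L/(G·J) = 423.0 × 1.22 / (76.3×10⁹ × 1.941×10^-7) = 0.03484 rad.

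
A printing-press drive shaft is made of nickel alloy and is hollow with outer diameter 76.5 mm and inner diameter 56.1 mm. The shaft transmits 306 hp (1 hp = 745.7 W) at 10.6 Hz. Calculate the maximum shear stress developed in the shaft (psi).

7950 psi

ω = 2π·10.6 = 66.60 rad/s, so T = P/ω = 306×745.7 / 66.60 = 3426 N·m.
J = π(d_o⁴ − d_i⁴)/32 = π(0.0765⁴ − 0.0561⁴)/32 = 2.390×10^-6 m⁴.
τ_max = T·r/J = 3426 × 0.0382 / 2.390×10^-6 = 5.483×10^7 Pa.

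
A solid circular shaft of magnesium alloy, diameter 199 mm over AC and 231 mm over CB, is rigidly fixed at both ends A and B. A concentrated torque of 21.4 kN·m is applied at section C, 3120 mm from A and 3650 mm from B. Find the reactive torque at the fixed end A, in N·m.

8390 N·m

Compatibility: T_A·a/J_AC = T_B·b/J_CB with T_A + T_B = T₀.
J_AC = 1.54×10^-4 m⁴, J_CB = 2.80×10^-4 m⁴, so T_A = T₀·(J_AC/a)/((J_AC/a)+(J_CB/b)) = 8386 N·m, T_B = 13010 N·m.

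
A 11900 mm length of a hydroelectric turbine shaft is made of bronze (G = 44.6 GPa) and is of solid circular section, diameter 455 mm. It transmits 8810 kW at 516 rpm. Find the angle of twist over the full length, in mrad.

ω = 2π·516/60 = 54.04 rad/s, so T = P/ω = 8810×10³ / 54.04 = 163000 N·m.
J = πd⁴/32 = π(0.455)⁴/32 = 4.208×10^-3 m⁴.
θ = T·L/(G·J) = 163000 × 11.9 / (44.6×10⁹ × 4.208×10^-3) = 0.01034 rad.

10.3 mrad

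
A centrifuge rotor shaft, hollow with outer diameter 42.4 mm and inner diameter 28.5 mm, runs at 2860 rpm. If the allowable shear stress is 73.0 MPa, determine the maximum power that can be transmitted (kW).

260 kW

J = π(d_o⁴ − d_i⁴)/32 = π(0.0424⁴ − 0.0285⁴)/32 = 2.525×10^-7 m⁴.
T_max = τ_allow·J/r = 7.30×10^7 × 2.525×10^-7 / 0.0212 = 869.5 N·m.
ω = 2π·2860/60 = 299.5 rad/s, so P_max = T_max·ω = 2.604×10^5 W.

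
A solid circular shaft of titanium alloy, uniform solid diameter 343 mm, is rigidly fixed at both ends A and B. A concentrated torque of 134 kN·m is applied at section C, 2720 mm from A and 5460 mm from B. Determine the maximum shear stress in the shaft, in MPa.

11.3 MPa

With uniform GJ and both ends fixed, compatibility θ_AC = θ_CB gives T_A·a = T_B·b, together with T_A + T_B = T₀.
T_A = T₀·b/(a+b) = 134000·5460/8180 = 89440 N·m; T_B = 44560 N·m.
τ in each portion: τ_AC = 1.13×10^7 Pa, τ_CB = 5.62×10^6 Pa; maximum is in AC.
τ_max = T_AC·r/J = 89440·0.172/1.36×10^-3 = 1.129×10^7 Pa.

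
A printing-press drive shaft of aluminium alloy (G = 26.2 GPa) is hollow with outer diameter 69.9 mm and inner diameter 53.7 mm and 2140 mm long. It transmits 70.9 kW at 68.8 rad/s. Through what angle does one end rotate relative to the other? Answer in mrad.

55.1 mrad

ω = 68.8 rad/s, so T = P/ω = 70.9×10³ / 68.80 = 1031 N·m.
J = π(d_o⁴ − d_i⁴)/32 = π(0.0699⁴ − 0.0537⁴)/32 = 1.527×10^-6 m⁴.
θ = T·L/(G·J) = 1031 × 2.14 / (26.2×10⁹ × 1.527×10^-6) = 0.05511 rad.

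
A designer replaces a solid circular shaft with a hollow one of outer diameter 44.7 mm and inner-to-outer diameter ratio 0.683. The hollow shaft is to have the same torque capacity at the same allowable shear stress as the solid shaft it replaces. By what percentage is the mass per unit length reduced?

37.2 %

Equal τ_max and T ⇒ the solid shaft needs d_s³ = d_o³(1−k⁴), so d_s = 44.7·(1−0.683⁴)^(1/3) = 41.19 mm.
Area ratio A_h/A_s = d_o²(1−k²)/d_s² = (1−k²)/(1−k⁴)^(2/3) = 0.6283.
Mass saving = 1 − 0.6283 = 37.2 %.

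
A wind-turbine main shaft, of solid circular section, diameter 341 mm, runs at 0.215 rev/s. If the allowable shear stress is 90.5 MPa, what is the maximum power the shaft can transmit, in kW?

J = πd⁴/32 = π(0.341)⁴/32 = 1.327×10^-3 m⁴.
T_max = τ_allow·J/r = 9.05×10^7 × 1.327×10^-3 / 0.171 = 704600 N·m.
ω = 2π·0.215 = 1.351 rad/s, so P_max = T_max·ω = 9.518×10^5 W.

952 kW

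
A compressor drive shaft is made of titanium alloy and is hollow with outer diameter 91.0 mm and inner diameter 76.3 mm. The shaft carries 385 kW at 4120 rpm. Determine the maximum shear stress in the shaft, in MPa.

ω = 2π·4120/60 = 431.4 rad/s, so T = P/ω = 385×10³ / 431.4 = 892.3 N·m.
J = π(d_o⁴ − d_i⁴)/32 = π(0.0910⁴ − 0.0763⁴)/32 = 3.405×10^-6 m⁴.
τ_max = T·r/J = 892.3 × 0.0455 / 3.405×10^-6 = 1.192×10^7 Pa.

11.9 MPa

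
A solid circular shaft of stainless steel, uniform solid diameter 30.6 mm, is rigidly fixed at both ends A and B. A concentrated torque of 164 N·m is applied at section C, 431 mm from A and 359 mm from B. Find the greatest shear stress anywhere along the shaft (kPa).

With uniform GJ and both ends fixed, compatibility θ_AC = θ_CB gives T_A·a = T_B·b, together with T_A + T_B = T₀.
T_A = T₀·b/(a+b) = 164.0·359/790.0 = 74.53 N·m; T_B = 89.47 N·m.
τ in each portion: τ_AC = 1.32×10^7 Pa, τ_CB = 1.59×10^7 Pa; maximum is in CB.
τ_max = T_CB·r/J = 89.47·0.0153/8.61×10^-8 = 1.590×10^7 Pa.

15900 kPa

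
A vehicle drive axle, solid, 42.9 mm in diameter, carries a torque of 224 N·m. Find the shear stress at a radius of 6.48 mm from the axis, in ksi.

J = πd⁴/32 = π(0.0429)⁴/32 = 3.325×10^-7 m⁴.
Shear stress varies linearly with radius: τ = T·r/J = 224.0 × 0.00648 / 3.325×10^-7 = 4.365×10^6 Pa.

0.633 ksi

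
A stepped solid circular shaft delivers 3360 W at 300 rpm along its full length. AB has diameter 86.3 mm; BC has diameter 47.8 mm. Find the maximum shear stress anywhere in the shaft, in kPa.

4990 kPa

ω = 2π·300/60 = 31.42 rad/s, so T = P/ω = 3360 / 31.42 = 107.0 N·m.
Under the same torque, τ_max = 16T/(πd³) is largest where d is smallest — segment BC (d = 47.8 mm).
τ_max = 16·107.0/(π·(0.0478)³) = 4.987×10^6 Pa.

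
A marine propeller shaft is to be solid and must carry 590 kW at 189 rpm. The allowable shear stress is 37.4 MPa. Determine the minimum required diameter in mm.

160 mm

ω = 2π·189/60 = 19.79 rad/s, so T = P/ω = 590×10³ / 19.79 = 29810 N·m.
For a solid shaft τ_max = 16T/(πd³), so d = (16T/(π τ_allow))^(1/3) = (16·29810/(π·3.74×10^7))^(1/3) = 0.1595 m.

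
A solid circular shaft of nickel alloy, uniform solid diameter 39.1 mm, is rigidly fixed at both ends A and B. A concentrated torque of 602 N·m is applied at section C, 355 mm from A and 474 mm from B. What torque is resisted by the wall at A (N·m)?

With uniform GJ and both ends fixed, compatibility θ_AC = θ_CB gives T_A·a = T_B·b, together with T_A + T_B = T₀.
T_A = T₀·b/(a+b) = 602.0·474/829.0 = 344.2 N·m; T_B = 257.8 N·m.

344 N·m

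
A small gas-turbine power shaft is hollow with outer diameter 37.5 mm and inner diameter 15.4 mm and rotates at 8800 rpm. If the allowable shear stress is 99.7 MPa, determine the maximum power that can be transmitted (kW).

924 kW

J = π(d_o⁴ − d_i⁴)/32 = π(0.0375⁴ − 0.0154⁴)/32 = 1.886×10^-7 m⁴.
T_max = τ_allow·J/r = 9.97×10^7 × 1.886×10^-7 / 0.0187 = 1003 N·m.
ω = 2π·8800/60 = 921.5 rad/s, so P_max = T_max·ω = 9.243×10^5 W.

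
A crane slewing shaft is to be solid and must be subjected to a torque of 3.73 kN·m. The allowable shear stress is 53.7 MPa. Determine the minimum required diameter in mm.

70.7 mm

For a solid shaft τ_max = 16T/(πd³), so d = (16T/(π τ_allow))^(1/3) = (16·3730/(π·5.37×10^7))^(1/3) = 0.07072 m.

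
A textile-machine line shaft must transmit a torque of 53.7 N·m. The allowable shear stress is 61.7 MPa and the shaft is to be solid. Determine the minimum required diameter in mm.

For a solid shaft τ_max = 16T/(πd³), so d = (16T/(π τ_allow))^(1/3) = (16·53.70/(π·6.17×10^7))^(1/3) = 0.01643 m.

16.4 mm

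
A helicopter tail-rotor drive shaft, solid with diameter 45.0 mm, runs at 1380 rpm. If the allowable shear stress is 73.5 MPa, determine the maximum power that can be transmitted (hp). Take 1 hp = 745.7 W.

255 hp

J = πd⁴/32 = π(0.0450)⁴/32 = 4.026×10^-7 m⁴.
T_max = τ_allow·J/r = 7.35×10^7 × 4.026×10^-7 / 0.0225 = 1315 N·m.
ω = 2π·1380/60 = 144.5 rad/s, so P_max = T_max·ω = 1.900×10^5 W.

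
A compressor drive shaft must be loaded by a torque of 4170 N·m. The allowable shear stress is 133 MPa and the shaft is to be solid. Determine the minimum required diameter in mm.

54.3 mm

For a solid shaft τ_max = 16T/(πd³), so d = (16T/(π τ_allow))^(1/3) = (16·4170/(π·1.33×10^8))^(1/3) = 0.05425 m.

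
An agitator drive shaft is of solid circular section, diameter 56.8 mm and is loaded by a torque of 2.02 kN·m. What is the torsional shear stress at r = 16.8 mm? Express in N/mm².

J = πd⁴/32 = π(0.0568)⁴/32 = 1.022×10^-6 m⁴.
Shear stress varies linearly with radius: τ = T·r/J = 2020 × 0.0168 / 1.022×10^-6 = 3.321×10^7 Pa.

33.2 N/mm²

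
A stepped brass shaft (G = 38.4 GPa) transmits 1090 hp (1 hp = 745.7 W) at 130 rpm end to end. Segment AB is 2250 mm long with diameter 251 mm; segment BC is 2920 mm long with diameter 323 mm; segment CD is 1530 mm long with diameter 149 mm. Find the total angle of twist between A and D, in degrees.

3.57°

ω = 2π·130/60 = 13.61 rad/s, so T = P/ω = 1090×745.7 / 13.61 = 59710 N·m.
J_AB = π(0.251)⁴/32 = 3.90×10^-4 m⁴; J_BC = π(0.323)⁴/32 = 1.07×10^-3 m⁴; J_CD = π(0.149)⁴/32 = 4.84×10^-5 m⁴.
θ = (T/G)·Σ L_i/J_i = (59710/38.4×10⁹)·(2.25/3.90×10^-4 + 2.92/1.07×10^-3 + 1.53/4.84×10^-5) = 0.06239 rad.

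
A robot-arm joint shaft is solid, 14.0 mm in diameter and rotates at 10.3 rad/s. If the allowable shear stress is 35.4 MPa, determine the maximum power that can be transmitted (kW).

J = πd⁴/32 = π(0.0140)⁴/32 = 3.771×10^-9 m⁴.
T_max = τ_allow·J/r = 3.54×10^7 × 3.771×10^-9 / 0.00700 = 19.07 N·m.
ω = 10.3 rad/s, so P_max = T_max·ω = 196.5 W.

0.196 kW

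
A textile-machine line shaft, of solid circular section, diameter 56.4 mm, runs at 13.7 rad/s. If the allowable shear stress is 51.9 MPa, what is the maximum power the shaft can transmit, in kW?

J = πd⁴/32 = π(0.0564)⁴/32 = 9.934×10^-7 m⁴.
T_max = τ_allow·J/r = 5.19×10^7 × 9.934×10^-7 / 0.0282 = 1828 N·m.
ω = 13.7 rad/s, so P_max = T_max·ω = 2.505×10^4 W.

25.0 kW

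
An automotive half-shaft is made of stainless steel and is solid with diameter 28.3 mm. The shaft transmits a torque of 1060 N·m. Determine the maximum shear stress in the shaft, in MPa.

J = πd⁴/32 = π(0.0283)⁴/32 = 6.297×10^-8 m⁴.
τ_max = T·r/J = 1060 × 0.0142 / 6.297×10^-8 = 2.382×10^8 Pa.

238 MPa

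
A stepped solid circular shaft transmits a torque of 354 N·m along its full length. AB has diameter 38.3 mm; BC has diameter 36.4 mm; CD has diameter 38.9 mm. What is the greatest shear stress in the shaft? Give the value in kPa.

37400 kPa

Under the same torque, τ_max = 16T/(πd³) is largest where d is smallest — segment BC (d = 36.4 mm).
τ_max = 16·354.0/(π·(0.0364)³) = 3.738×10^7 Pa.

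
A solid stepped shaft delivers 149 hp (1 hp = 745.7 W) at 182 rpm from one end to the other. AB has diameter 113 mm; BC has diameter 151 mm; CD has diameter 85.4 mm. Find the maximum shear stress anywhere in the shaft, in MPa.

ω = 2π·182/60 = 19.06 rad/s, so T = P/ω = 149×745.7 / 19.06 = 5830 N·m.
Under the same torque, τ_max = 16T/(πd³) is largest where d is smallest — segment CD (d = 85.4 mm).
τ_max = 16·5830/(π·(0.0854)³) = 4.767×10^7 Pa.

47.7 MPa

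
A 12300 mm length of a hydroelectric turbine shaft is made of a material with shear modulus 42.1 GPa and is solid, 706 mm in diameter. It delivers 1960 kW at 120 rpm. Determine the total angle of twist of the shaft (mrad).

ω = 2π·120/60 = 12.57 rad/s, so T = P/ω = 1960×10³ / 12.57 = 156000 N·m.
J = πd⁴/32 = π(0.706)⁴/32 = 0.02439 m⁴.
θ = T·L/(G·J) = 156000 × 12.3 / (42.1×10⁹ × 0.02439) = 1.868×10^-3 rad.

1.87 mrad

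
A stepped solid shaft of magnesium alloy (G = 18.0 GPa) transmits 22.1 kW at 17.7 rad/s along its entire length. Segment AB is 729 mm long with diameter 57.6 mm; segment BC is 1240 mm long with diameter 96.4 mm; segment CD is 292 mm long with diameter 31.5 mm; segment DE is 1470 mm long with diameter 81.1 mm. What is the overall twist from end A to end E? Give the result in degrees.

16.6°

ω = 17.7 rad/s, so T = P/ω = 22.1×10³ / 17.70 = 1249 N·m.
J_AB = π(0.0576)⁴/32 = 1.08×10^-6 m⁴; J_BC = π(0.0964)⁴/32 = 8.48×10^-6 m⁴; J_CD = π(0.0315)⁴/32 = 9.67×10^-8 m⁴; J_DE = π(0.0811)⁴/32 = 4.25×10^-6 m⁴.
θ = (T/G)·Σ L_i/J_i = (1249/18.0×10⁹)·(0.729/1.08×10^-6 + 1.24/8.48×10^-6 + 0.292/9.67×10^-8 + 1.47/4.25×10^-6) = 0.2905 rad.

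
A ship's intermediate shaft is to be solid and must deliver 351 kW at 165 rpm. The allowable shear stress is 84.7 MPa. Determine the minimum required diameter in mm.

ω = 2π·165/60 = 17.28 rad/s, so T = P/ω = 351×10³ / 17.28 = 20310 N·m.
For a solid shaft τ_max = 16T/(πd³), so d = (16T/(π τ_allow))^(1/3) = (16·20310/(π·8.47×10^7))^(1/3) = 0.1069 m.

107 mm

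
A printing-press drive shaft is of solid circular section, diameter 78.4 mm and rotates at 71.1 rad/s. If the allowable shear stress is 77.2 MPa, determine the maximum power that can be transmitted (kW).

519 kW

J = πd⁴/32 = π(0.0784)⁴/32 = 3.709×10^-6 m⁴.
T_max = τ_allow·J/r = 7.72×10^7 × 3.709×10^-6 / 0.0392 = 7305 N·m.
ω = 71.1 rad/s, so P_max = T_max·ω = 5.194×10^5 W.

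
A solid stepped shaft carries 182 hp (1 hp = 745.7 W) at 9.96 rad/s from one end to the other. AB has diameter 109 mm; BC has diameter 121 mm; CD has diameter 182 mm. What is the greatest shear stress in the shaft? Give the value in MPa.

53.6 MPa

ω = 9.96 rad/s, so T = P/ω = 182×745.7 / 9.960 = 13630 N·m.
Under the same torque, τ_max = 16T/(πd³) is largest where d is smallest — segment AB (d = 109 mm).
τ_max = 16·13630/(π·(0.109)³) = 5.359×10^7 Pa.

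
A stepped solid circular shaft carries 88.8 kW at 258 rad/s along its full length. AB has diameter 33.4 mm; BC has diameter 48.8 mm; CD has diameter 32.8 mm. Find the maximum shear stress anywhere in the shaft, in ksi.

7.20 ksi

ω = 258 rad/s, so T = P/ω = 88.8×10³ / 258.0 = 344.2 N·m.
Under the same torque, τ_max = 16T/(πd³) is largest where d is smallest — segment CD (d = 32.8 mm).
τ_max = 16·344.2/(π·(0.0328)³) = 4.968×10^7 Pa.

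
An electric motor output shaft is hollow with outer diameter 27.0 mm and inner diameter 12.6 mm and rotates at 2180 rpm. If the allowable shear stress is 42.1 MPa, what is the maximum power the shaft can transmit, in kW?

J = π(d_o⁴ − d_i⁴)/32 = π(0.0270⁴ − 0.0126⁴)/32 = 4.970×10^-8 m⁴.
T_max = τ_allow·J/r = 4.21×10^7 × 4.970×10^-8 / 0.0135 = 155.0 N·m.
ω = 2π·2180/60 = 228.3 rad/s, so P_max = T_max·ω = 3.538×10^4 W.

35.4 kW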